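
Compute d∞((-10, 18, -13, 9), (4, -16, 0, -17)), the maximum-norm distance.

max(|x_i - y_i|) = max(|-10 - 4|, |18 - (-16)|, |-13 - 0|, |9 - (-17)|) = max(14, 34, 13, 26) = 34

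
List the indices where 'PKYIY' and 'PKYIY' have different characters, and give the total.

Differing positions: none. Hamming distance = 0.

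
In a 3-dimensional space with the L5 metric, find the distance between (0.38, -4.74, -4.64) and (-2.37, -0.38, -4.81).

(Σ|x_i - y_i|^5)^(1/5) = (|0.38 - (-2.37)|^5 + |-4.74 - (-0.38)|^5 + |-4.64 - (-4.81)|^5)^(1/5)
= (2.75^5 + 4.36^5 + 0.17^5)^(1/5) ≈ (157.2764 + 1575.5509 + 0.0001)^(1/5) = (1732.8274)^(1/5) ≈ 4.4438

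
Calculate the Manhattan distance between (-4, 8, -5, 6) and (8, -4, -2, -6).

Σ|x_i - y_i| = |-4 - 8| + |8 - (-4)| + |-5 - (-2)| + |6 - (-6)| = 12 + 12 + 3 + 12 = 39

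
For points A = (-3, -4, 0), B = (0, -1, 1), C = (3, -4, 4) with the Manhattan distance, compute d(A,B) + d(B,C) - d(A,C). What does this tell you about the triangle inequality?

d(A,B) = 3 + 3 + 1 = 7, d(B,C) = 3 + 3 + 3 = 9, d(A,C) = 6 + 0 + 4 = 10.
d(A,B) + d(B,C) - d(A,C) = 7 + 9 - 10 = 16 - 10 = 6. This is ≥ 0, so the triangle inequality holds for these points.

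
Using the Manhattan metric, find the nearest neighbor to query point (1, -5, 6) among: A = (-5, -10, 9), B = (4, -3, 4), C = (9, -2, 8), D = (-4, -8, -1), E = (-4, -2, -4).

Distances: d(A) = 14, d(B) = 7, d(C) = 13, d(D) = 15, d(E) = 18. Nearest: B = (4, -3, 4) with distance 7.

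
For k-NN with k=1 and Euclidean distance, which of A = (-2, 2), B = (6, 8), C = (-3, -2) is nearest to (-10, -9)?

Distances: d(A) ≈ 13.6015, d(B) ≈ 23.3452, d(C) ≈ 9.8995. Nearest: C = (-3, -2) with distance 9.8995.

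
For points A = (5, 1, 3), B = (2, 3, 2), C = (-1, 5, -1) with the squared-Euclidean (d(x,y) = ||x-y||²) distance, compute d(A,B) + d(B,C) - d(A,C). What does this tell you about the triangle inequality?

d(A,B) = 3² + 2² + 1² = 14, d(B,C) = 3² + 2² + 3² = 22, d(A,C) = 6² + 4² + 4² = 68.
d(A,B) + d(B,C) - d(A,C) = 14 + 22 - 68 = 36 - 68 = -32. This is < 0, so the triangle inequality FAILS for these points (squared-Euclidean is not a metric).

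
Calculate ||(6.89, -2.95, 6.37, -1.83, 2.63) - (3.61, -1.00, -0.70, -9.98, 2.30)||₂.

√(Σ(x_i - y_i)²) = √((6.89 - 3.61)² + (-2.95 - (-1))² + (6.37 - (-0.7))² + (-1.83 - (-9.98))² + (2.63 - 2.3)²)
= √(3.28² + (-1.95)² + 7.07² + 8.15² + 0.33²) = √(10.7584 + 3.8025 + 49.9849 + 66.4225 + 0.1089) = √131.0772 ≈ 11.4489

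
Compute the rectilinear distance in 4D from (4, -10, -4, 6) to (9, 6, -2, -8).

Σ|x_i - y_i| = |4 - 9| + |-10 - 6| + |-4 - (-2)| + |6 - (-8)| = 5 + 16 + 2 + 14 = 37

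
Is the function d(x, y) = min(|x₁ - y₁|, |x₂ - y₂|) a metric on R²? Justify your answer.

No. d fails identity of indiscernibles: take x = (-2, 0) and y = (-2, 6). Then d(x,y) = min(|-2 - (-2)|, |0 - 6|) = min(0, 6) = 0, yet x ≠ y.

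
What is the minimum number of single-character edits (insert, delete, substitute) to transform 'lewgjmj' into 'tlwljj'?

Let D[i][j] be the edit distance between the first i characters of 'lewgjmj' and the first j characters of 'tlwljj', with D[i][0] = i, D[0][j] = j, and D[i][j] = D[i-1][j-1] if the characters match, else 1 + min(D[i-1][j], D[i][j-1], D[i-1][j-1]). Filling the table (rows: prefixes of 'lewgjmj', columns: prefixes of 'tlwljj'):
     ε  t  l  w  l  j  j
  ε  0  1  2  3  4  5  6
  l  1  1  1  2  3  4  5
  e  2  2  2  2  3  4  5
  w  3  3  3  2  3  4  5
  g  4  4  4  3  3  4  5
  j  5  5  5  4  4  3  4
  m  6  6  6  5  5  4  4
  j  7  7  7  6  6  5  4
The bottom-right entry gives D[7][6] = 4, so no sequence of fewer than 4 edits works. Backtracking through the table gives one optimal edit sequence (4 edits):
  lewgjmj → tewgjmj (sub l→t @1)
  tewgjmj → tlwgjmj (sub e→l @2)
  tlwgjmj → tlwljmj (sub g→l @4)
  tlwljmj → tlwljj (del m @6)
Edit distance = 4.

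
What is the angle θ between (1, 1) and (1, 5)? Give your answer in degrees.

With u = (1, 1), v = (1, 5):
u·v = 1·1 + 1·5 = 1 + 5 = 6.
|u| = √(1² + 1²) = √2, |v| = √(1² + 5²) = √26, so |u||v| = √(2·26) = √52.
cos θ = (u·v)/(|u||v|) = 6/√52 ≈ 0.83205
θ = arccos(0.83205) ≈ 33.69°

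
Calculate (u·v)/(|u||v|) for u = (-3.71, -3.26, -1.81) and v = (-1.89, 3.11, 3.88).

With u = (-3.71, -3.26, -1.81), v = (-1.89, 3.11, 3.88):
u·v = (-3.71)·(-1.89) + (-3.26)·3.11 + (-1.81)·3.88 = 7.0119 + (-10.1386) + (-7.0228) = -10.1495.
|u| = √((-3.71)² + (-3.26)² + (-1.81)²) = √(13.7641 + 10.6276 + 3.2761) = √27.6678, |v| = √((-1.89)² + 3.11² + 3.88²) = √(3.5721 + 9.6721 + 15.0544) = √28.2986.
cos θ = (u·v)/(|u||v|) = -10.1495/(√27.6678·√28.2986) ≈ -0.3627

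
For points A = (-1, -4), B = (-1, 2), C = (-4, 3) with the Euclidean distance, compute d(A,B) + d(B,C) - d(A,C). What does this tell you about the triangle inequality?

d(A,B) = √(0² + 6²) = √36 = 6, d(B,C) = √(3² + 1²) = √10 ≈ 3.1623, d(A,C) = √(3² + 7²) = √58 ≈ 7.6158.
d(A,B) + d(B,C) - d(A,C) = 6 + 3.1623 - 7.6158 = 9.1623 - 7.6158 = 1.5465 (to 4 decimal places). This is ≥ 0, so the triangle inequality holds for these points.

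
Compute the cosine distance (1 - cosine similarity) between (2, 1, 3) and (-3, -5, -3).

With u = (2, 1, 3), v = (-3, -5, -3):
u·v = 2·(-3) + 1·(-5) + 3·(-3) = (-6) + (-5) + (-9) = -20.
|u| = √(2² + 1² + 3²) = √14, |v| = √((-3)² + (-5)² + (-3)²) = √43, so |u||v| = √(14·43) = √602.
cos θ = (u·v)/(|u||v|) = -20/√602 ≈ -0.8151
Cosine distance = 1 - cos θ ≈ 1 - (-0.8151) = 1.8151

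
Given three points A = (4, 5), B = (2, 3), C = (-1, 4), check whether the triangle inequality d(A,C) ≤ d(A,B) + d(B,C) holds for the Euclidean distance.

d(A,B) = √(2² + 2²) = √8 ≈ 2.8284, d(B,C) = √(3² + 1²) = √10 ≈ 3.1623, d(A,C) = √(5² + 1²) = √26 ≈ 5.099.
d(A,C) ≈ 5.099 ≤ 2.8284 + 3.1623 = 5.9907. Triangle inequality is satisfied.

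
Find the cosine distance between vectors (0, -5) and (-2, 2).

With u = (0, -5), v = (-2, 2):
u·v = 0·(-2) + (-5)·2 = 0 + (-10) = -10.
|u| = √(0² + (-5)²) = √25, |v| = √((-2)² + 2²) = √8, so |u||v| = √(25·8) = √200.
cos θ = (u·v)/(|u||v|) = -10/√200 ≈ -0.7071
Cosine distance = 1 - cos θ ≈ 1 - (-0.7071) = 1.7071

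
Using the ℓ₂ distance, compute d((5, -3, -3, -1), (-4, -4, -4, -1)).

(Σ|x_i - y_i|^2)^(1/2) = (|5 - (-4)|^2 + |-3 - (-4)|^2 + |-3 - (-4)|^2 + |-1 - (-1)|^2)^(1/2)
= (9^2 + 1^2 + 1^2 + 0^2)^(1/2) = (81 + 1 + 1 + 0)^(1/2) = (83)^(1/2) ≈ 9.1104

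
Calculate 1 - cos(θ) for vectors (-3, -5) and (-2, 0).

With u = (-3, -5), v = (-2, 0):
u·v = (-3)·(-2) + (-5)·0 = 6 + 0 = 6.
|u| = √((-3)² + (-5)²) = √34, |v| = √((-2)² + 0²) = √4, so |u||v| = √(34·4) = √136.
cos θ = (u·v)/(|u||v|) = 6/√136 ≈ 0.5145
Cosine distance = 1 - cos θ ≈ 1 - 0.5145 = 0.4855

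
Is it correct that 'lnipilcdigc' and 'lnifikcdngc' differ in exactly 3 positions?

Differing positions: 4, 6, 9. Hamming distance = 3, so the claim is true.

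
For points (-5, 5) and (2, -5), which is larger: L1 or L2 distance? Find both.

L1 = |-5 - 2| + |5 - (-5)| = 7 + 10 = 17
L2 = √(7² + 10²) = √149 ≈ 12.2066
L1 ≥ L2 always (equality iff movement is along one axis); L1 > L2 here.
Ratio L1/L2 = 17/√149 ≈ 1.3927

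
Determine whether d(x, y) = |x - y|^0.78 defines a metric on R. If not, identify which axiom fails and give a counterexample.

Yes. With 0 < p = 0.78 ≤ 1, d(x,y) = |x-y|^0.78 is a metric on R. Non-negativity and symmetry are immediate; |x-y|^0.78 = 0 ⟺ |x-y| = 0 ⟺ x = y. For the triangle inequality, the function t ↦ t^0.78 is subadditive on [0,∞) when p ≤ 1, so |x-z|^0.78 ≤ (|x-y| + |y-z|)^0.78 ≤ |x-y|^0.78 + |y-z|^0.78.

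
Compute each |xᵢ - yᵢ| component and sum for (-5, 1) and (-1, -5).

Σ|x_i - y_i| = |-5 - (-1)| + |1 - (-5)| = 4 + 6 = 10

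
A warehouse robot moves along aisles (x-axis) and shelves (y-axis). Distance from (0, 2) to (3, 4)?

Σ|x_i - y_i| = |0 - 3| + |2 - 4| = 3 + 2 = 5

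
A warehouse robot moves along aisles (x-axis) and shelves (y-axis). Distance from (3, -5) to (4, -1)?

Σ|x_i - y_i| = |3 - 4| + |-5 - (-1)| = 1 + 4 = 5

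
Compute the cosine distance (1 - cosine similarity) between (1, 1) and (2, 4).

With u = (1, 1), v = (2, 4):
u·v = 1·2 + 1·4 = 2 + 4 = 6.
|u| = √(1² + 1²) = √2, |v| = √(2² + 4²) = √20, so |u||v| = √(2·20) = √40.
cos θ = (u·v)/(|u||v|) = 6/√40 ≈ 0.9487
Cosine distance = 1 - cos θ ≈ 1 - 0.9487 = 0.0513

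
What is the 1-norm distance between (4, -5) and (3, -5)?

Σ|x_i - y_i| = |4 - 3| + |-5 - (-5)| = 1 + 0 = 1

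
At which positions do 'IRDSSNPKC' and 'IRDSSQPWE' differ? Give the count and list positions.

Differing positions: 6, 8, 9. Hamming distance = 3.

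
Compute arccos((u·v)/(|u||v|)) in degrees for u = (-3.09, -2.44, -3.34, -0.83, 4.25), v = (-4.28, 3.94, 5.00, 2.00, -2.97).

With u = (-3.09, -2.44, -3.34, -0.83, 4.25), v = (-4.28, 3.94, 5.00, 2.00, -2.97):
u·v = (-3.09)·(-4.28) + (-2.44)·3.94 + (-3.34)·5 + (-0.83)·2 + 4.25·(-2.97) = 13.2252 + (-9.6136) + (-16.7) + (-1.66) + (-12.6225) = -27.3709.
|u| = √((-3.09)² + (-2.44)² + (-3.34)² + (-0.83)² + 4.25²) = √(9.5481 + 5.9536 + 11.1556 + 0.6889 + 18.0625) = √45.4087, |v| = √((-4.28)² + 3.94² + 5² + 2² + (-2.97)²) = √(18.3184 + 15.5236 + 25 + 4 + 8.8209) = √71.6629.
cos θ = (u·v)/(|u||v|) = -27.3709/(√45.4087·√71.6629) ≈ -0.479813
θ = arccos(-0.479813) ≈ 118.67°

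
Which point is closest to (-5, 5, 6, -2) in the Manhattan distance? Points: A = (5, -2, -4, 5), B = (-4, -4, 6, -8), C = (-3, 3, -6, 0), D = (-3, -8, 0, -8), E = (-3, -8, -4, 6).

Distances: d(A) = 34, d(B) = 16, d(C) = 18, d(D) = 27, d(E) = 33. Nearest: B = (-4, -4, 6, -8) with distance 16.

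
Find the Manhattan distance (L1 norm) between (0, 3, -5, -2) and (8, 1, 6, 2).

Σ|x_i - y_i| = |0 - 8| + |3 - 1| + |-5 - 6| + |-2 - 2| = 8 + 2 + 11 + 4 = 25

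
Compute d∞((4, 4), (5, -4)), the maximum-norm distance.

max(|x_i - y_i|) = max(|4 - 5|, |4 - (-4)|) = max(1, 8) = 8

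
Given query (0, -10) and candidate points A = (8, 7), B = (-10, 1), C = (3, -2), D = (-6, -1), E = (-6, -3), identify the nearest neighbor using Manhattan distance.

Distances: d(A) = 25, d(B) = 21, d(C) = 11, d(D) = 15, d(E) = 13. Nearest: C = (3, -2) with distance 11.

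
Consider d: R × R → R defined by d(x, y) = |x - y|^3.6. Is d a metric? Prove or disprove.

No. d(x,y) = |x-y|^3.6 fails the triangle inequality since p = 3.6 > 1. Counterexample: x = -3, y = -2, z = 0. d(x,z) = |-3 - 0|^3.6 = 3^3.6 ≈ 52.1959, but d(x,y) + d(y,z) = 1^3.6 + 2^3.6 ≈ 1 + 12.1257 = 13.1257. Since 52.1959 > 13.1257, the triangle inequality is violated.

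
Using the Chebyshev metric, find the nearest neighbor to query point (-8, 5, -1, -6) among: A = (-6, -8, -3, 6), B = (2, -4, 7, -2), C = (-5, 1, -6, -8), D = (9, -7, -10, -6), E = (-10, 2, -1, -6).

Distances: d(A) = 13, d(B) = 10, d(C) = 5, d(D) = 17, d(E) = 3. Nearest: E = (-10, 2, -1, -6) with distance 3.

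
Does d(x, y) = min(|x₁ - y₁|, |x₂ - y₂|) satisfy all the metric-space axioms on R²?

No. d fails identity of indiscernibles: take x = (-1, 0) and y = (-1, 5). Then d(x,y) = min(|-1 - (-1)|, |0 - 5|) = min(0, 5) = 0, yet x ≠ y.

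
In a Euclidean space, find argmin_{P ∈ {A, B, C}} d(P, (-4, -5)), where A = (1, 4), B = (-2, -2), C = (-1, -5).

Distances: d(A) ≈ 10.2956, d(B) ≈ 3.6056, d(C) = 3. Nearest: C = (-1, -5) with distance 3.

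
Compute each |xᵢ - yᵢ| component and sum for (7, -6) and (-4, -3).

Σ|x_i - y_i| = |7 - (-4)| + |-6 - (-3)| = 11 + 3 = 14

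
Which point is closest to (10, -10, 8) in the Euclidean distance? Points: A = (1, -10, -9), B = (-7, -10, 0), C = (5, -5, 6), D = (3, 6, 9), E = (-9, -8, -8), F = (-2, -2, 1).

Distances: d(A) ≈ 19.2354, d(B) ≈ 18.7883, d(C) ≈ 7.3485, d(D) ≈ 17.4929, d(E) ≈ 24.9199, d(F) ≈ 16.0312. Nearest: C = (5, -5, 6) with distance 7.3485.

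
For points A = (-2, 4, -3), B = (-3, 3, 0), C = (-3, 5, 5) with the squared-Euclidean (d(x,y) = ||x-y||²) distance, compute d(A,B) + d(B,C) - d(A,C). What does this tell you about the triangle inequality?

d(A,B) = 1² + 1² + 3² = 11, d(B,C) = 0² + 2² + 5² = 29, d(A,C) = 1² + 1² + 8² = 66.
d(A,B) + d(B,C) - d(A,C) = 11 + 29 - 66 = 40 - 66 = -26. This is < 0, so the triangle inequality FAILS for these points (squared-Euclidean is not a metric).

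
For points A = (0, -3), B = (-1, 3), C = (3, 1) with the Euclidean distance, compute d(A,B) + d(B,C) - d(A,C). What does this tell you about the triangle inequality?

d(A,B) = √(1² + 6²) = √37 ≈ 6.0828, d(B,C) = √(4² + 2²) = √20 ≈ 4.4721, d(A,C) = √(3² + 4²) = √25 = 5.
d(A,B) + d(B,C) - d(A,C) = 6.0828 + 4.4721 - 5 = 10.5549 - 5 = 5.5549 (to 4 decimal places). This is ≥ 0, so the triangle inequality holds for these points.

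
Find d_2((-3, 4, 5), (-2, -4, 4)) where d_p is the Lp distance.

(Σ|x_i - y_i|^2)^(1/2) = (|-3 - (-2)|^2 + |4 - (-4)|^2 + |5 - 4|^2)^(1/2)
= (1^2 + 8^2 + 1^2)^(1/2) = (1 + 64 + 1)^(1/2) = (66)^(1/2) ≈ 8.124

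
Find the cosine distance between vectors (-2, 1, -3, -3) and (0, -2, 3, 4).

With u = (-2, 1, -3, -3), v = (0, -2, 3, 4):
u·v = (-2)·0 + 1·(-2) + (-3)·3 + (-3)·4 = 0 + (-2) + (-9) + (-12) = -23.
|u| = √((-2)² + 1² + (-3)² + (-3)²) = √23, |v| = √(0² + (-2)² + 3² + 4²) = √29, so |u||v| = √(23·29) = √667.
cos θ = (u·v)/(|u||v|) = -23/√667 ≈ -0.8906
Cosine distance = 1 - cos θ ≈ 1 - (-0.8906) = 1.8906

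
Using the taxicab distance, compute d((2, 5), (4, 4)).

Σ|x_i - y_i| = |2 - 4| + |5 - 4| = 2 + 1 = 3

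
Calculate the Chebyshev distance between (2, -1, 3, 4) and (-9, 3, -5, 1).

max(|x_i - y_i|) = max(|2 - (-9)|, |-1 - 3|, |3 - (-5)|, |4 - 1|) = max(11, 4, 8, 3) = 11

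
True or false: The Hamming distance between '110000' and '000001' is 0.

Differing positions: 1, 2, 6. Hamming distance = 3, so the claim that d_H = 0 is false.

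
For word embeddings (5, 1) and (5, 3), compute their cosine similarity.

With u = (5, 1), v = (5, 3):
u·v = 5·5 + 1·3 = 25 + 3 = 28.
|u| = √(5² + 1²) = √26, |v| = √(5² + 3²) = √34, so |u||v| = √(26·34) = √884.
cos θ = (u·v)/(|u||v|) = 28/√884 ≈ 0.9417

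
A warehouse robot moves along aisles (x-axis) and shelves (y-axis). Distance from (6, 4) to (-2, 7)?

Σ|x_i - y_i| = |6 - (-2)| + |4 - 7| = 8 + 3 = 11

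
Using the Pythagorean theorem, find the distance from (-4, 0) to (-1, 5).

√(Σ(x_i - y_i)²) = √((-4 - (-1))² + (0 - 5)²)
= √((-3)² + (-5)²) = √(9 + 25) = √34 ≈ 5.831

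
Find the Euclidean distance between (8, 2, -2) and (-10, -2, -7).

√(Σ(x_i - y_i)²) = √((8 - (-10))² + (2 - (-2))² + (-2 - (-7))²)
= √(18² + 4² + 5²) = √(324 + 16 + 25) = √365 ≈ 19.105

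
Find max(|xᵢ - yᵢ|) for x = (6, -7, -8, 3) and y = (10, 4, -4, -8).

max(|x_i - y_i|) = max(|6 - 10|, |-7 - 4|, |-8 - (-4)|, |3 - (-8)|) = max(4, 11, 4, 11) = 11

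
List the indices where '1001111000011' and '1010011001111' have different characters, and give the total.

Differing positions: 3, 4, 5, 10, 11. Hamming distance = 5.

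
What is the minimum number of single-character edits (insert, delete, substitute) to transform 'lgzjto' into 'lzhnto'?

Let D[i][j] be the edit distance between the first i characters of 'lgzjto' and the first j characters of 'lzhnto', with D[i][0] = i, D[0][j] = j, and D[i][j] = D[i-1][j-1] if the characters match, else 1 + min(D[i-1][j], D[i][j-1], D[i-1][j-1]). Filling the table (rows: prefixes of 'lgzjto', columns: prefixes of 'lzhnto'):
     ε  l  z  h  n  t  o
  ε  0  1  2  3  4  5  6
  l  1  0  1  2  3  4  5
  g  2  1  1  2  3  4  5
  z  3  2  1  2  3  4  5
  j  4  3  2  2  3  4  5
  t  5  4  3  3  3  3  4
  o  6  5  4  4  4  4  3
The bottom-right entry gives D[6][6] = 3, so no sequence of fewer than 3 edits works. Backtracking through the table gives one optimal edit sequence (3 edits):
  lgzjto → lzzjto (sub g→z @2)
  lzzjto → lzhjto (sub z→h @3)
  lzhjto → lzhnto (sub j→n @4)
Edit distance = 3.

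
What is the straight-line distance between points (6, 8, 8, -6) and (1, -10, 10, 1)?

√(Σ(x_i - y_i)²) = √((6 - 1)² + (8 - (-10))² + (8 - 10)² + (-6 - 1)²)
= √(5² + 18² + (-2)² + (-7)²) = √(25 + 324 + 4 + 49) = √402 ≈ 20.0499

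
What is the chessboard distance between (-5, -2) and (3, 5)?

max(|x_i - y_i|) = max(|-5 - 3|, |-2 - 5|) = max(8, 7) = 8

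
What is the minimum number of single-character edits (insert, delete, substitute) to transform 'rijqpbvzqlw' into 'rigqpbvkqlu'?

Let D[i][j] be the edit distance between the first i characters of 'rijqpbvzqlw' and the first j characters of 'rigqpbvkqlu', with D[i][0] = i, D[0][j] = j, and D[i][j] = D[i-1][j-1] if the characters match, else 1 + min(D[i-1][j], D[i][j-1], D[i-1][j-1]). Filling the table (rows: prefixes of 'rijqpbvzqlw', columns: prefixes of 'rigqpbvkqlu'):
     ε  r  i  g  q  p  b  v  k  q  l  u
  ε  0  1  2  3  4  5  6  7  8  9 10 11
  r  1  0  1  2  3  4  5  6  7  8  9 10
  i  2  1  0  1  2  3  4  5  6  7  8  9
  j  3  2  1  1  2  3  4  5  6  7  8  9
  q  4  3  2  2  1  2  3  4  5  6  7  8
  p  5  4  3  3  2  1  2  3  4  5  6  7
  b  6  5  4  4  3  2  1  2  3  4  5  6
  v  7  6  5  5  4  3  2  1  2  3  4  5
  z  8  7  6  6  5  4  3  2  2  3  4  5
  q  9  8  7  7  6  5  4  3  3  2  3  4
  l 10  9  8  8  7  6  5  4  4  3  2  3
  w 11 10  9  9  8  7  6  5  5  4  3  3
The bottom-right entry gives D[11][11] = 3, so no sequence of fewer than 3 edits works. Backtracking through the table gives one optimal edit sequence (3 edits):
  rijqpbvzqlw → rigqpbvzqlw (sub j→g @3)
  rigqpbvzqlw → rigqpbvkqlw (sub z→k @8)
  rigqpbvkqlw → rigqpbvkqlu (sub w→u @11)
Edit distance = 3.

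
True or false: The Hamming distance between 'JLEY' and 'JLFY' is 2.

Differing positions: 3. Hamming distance = 1, so the claim that d_H = 2 is false.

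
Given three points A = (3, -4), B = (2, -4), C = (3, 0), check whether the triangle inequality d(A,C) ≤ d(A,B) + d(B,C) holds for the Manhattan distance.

d(A,B) = 1 + 0 = 1, d(B,C) = 1 + 4 = 5, d(A,C) = 0 + 4 = 4.
d(A,C) = 4 ≤ 1 + 5 = 6. Triangle inequality is satisfied.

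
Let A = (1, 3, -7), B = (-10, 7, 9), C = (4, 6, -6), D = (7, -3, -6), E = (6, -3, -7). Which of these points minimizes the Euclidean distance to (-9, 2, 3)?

Distances: d(A) ≈ 14.1774, d(B) ≈ 7.874, d(C) ≈ 16.3095, d(D) ≈ 19.0263, d(E) ≈ 18.7083. Nearest: B = (-10, 7, 9) with distance 7.874.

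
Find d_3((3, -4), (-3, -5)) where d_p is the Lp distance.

(Σ|x_i - y_i|^3)^(1/3) = (|3 - (-3)|^3 + |-4 - (-5)|^3)^(1/3)
= (6^3 + 1^3)^(1/3) = (216 + 1)^(1/3) = (217)^(1/3) ≈ 6.0092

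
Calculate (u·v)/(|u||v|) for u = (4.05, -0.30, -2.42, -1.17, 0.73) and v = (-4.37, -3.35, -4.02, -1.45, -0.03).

With u = (4.05, -0.30, -2.42, -1.17, 0.73), v = (-4.37, -3.35, -4.02, -1.45, -0.03):
u·v = 4.05·(-4.37) + (-0.3)·(-3.35) + (-2.42)·(-4.02) + (-1.17)·(-1.45) + 0.73·(-0.03) = (-17.6985) + 1.005 + 9.7284 + 1.6965 + (-0.0219) = -5.2905.
|u| = √(4.05² + (-0.3)² + (-2.42)² + (-1.17)² + 0.73²) = √(16.4025 + 0.09 + 5.8564 + 1.3689 + 0.5329) = √24.2507, |v| = √((-4.37)² + (-3.35)² + (-4.02)² + (-1.45)² + (-0.03)²) = √(19.0969 + 11.2225 + 16.1604 + 2.1025 + 0.0009) = √48.5832.
cos θ = (u·v)/(|u||v|) = -5.2905/(√24.2507·√48.5832) ≈ -0.1541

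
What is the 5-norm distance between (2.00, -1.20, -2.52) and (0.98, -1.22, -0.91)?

(Σ|x_i - y_i|^5)^(1/5) = (|2 - 0.98|^5 + |-1.2 - (-1.22)|^5 + |-2.52 - (-0.91)|^5)^(1/5)
= (1.02^5 + 0.02^5 + 1.61^5)^(1/5) ≈ (1.1041 + 0 + 10.8176)^(1/5) = (11.9217)^(1/5) ≈ 1.6416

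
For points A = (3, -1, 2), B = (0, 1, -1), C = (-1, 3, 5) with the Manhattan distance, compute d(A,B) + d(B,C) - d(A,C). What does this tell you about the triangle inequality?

d(A,B) = 3 + 2 + 3 = 8, d(B,C) = 1 + 2 + 6 = 9, d(A,C) = 4 + 4 + 3 = 11.
d(A,B) + d(B,C) - d(A,C) = 8 + 9 - 11 = 17 - 11 = 6. This is ≥ 0, so the triangle inequality holds for these points.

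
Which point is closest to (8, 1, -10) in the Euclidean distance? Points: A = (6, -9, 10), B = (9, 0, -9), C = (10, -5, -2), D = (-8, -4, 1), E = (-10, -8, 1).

Distances: d(A) ≈ 22.4499, d(B) ≈ 1.7321, d(C) ≈ 10.198, d(D) ≈ 20.0499, d(E) ≈ 22.9347. Nearest: B = (9, 0, -9) with distance 1.7321.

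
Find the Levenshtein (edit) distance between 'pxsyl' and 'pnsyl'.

Let D[i][j] be the edit distance between the first i characters of 'pxsyl' and the first j characters of 'pnsyl', with D[i][0] = i, D[0][j] = j, and D[i][j] = D[i-1][j-1] if the characters match, else 1 + min(D[i-1][j], D[i][j-1], D[i-1][j-1]). Filling the table (rows: prefixes of 'pxsyl', columns: prefixes of 'pnsyl'):
     ε  p  n  s  y  l
  ε  0  1  2  3  4  5
  p  1  0  1  2  3  4
  x  2  1  1  2  3  4
  s  3  2  2  1  2  3
  y  4  3  3  2  1  2
  l  5  4  4  3  2  1
The bottom-right entry gives D[5][5] = 1, so no sequence of fewer than 1 edit works. Backtracking through the table gives one optimal edit sequence (1 edit):
  pxsyl → pnsyl (sub x→n @2)
Edit distance = 1.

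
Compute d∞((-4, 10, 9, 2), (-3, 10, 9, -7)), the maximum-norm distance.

max(|x_i - y_i|) = max(|-4 - (-3)|, |10 - 10|, |9 - 9|, |2 - (-7)|) = max(1, 0, 0, 9) = 9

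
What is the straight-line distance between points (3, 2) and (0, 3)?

√(Σ(x_i - y_i)²) = √((3 - 0)² + (2 - 3)²)
= √(3² + (-1)²) = √(9 + 1) = √10 ≈ 3.1623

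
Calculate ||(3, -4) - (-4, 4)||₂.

√(Σ(x_i - y_i)²) = √((3 - (-4))² + (-4 - 4)²)
= √(7² + (-8)²) = √(49 + 64) = √113 ≈ 10.6301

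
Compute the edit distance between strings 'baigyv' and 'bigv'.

Let D[i][j] be the edit distance between the first i characters of 'baigyv' and the first j characters of 'bigv', with D[i][0] = i, D[0][j] = j, and D[i][j] = D[i-1][j-1] if the characters match, else 1 + min(D[i-1][j], D[i][j-1], D[i-1][j-1]). Filling the table (rows: prefixes of 'baigyv', columns: prefixes of 'bigv'):
     ε  b  i  g  v
  ε  0  1  2  3  4
  b  1  0  1  2  3
  a  2  1  1  2  3
  i  3  2  1  2  3
  g  4  3  2  1  2
  y  5  4  3  2  2
  v  6  5  4  3  2
The bottom-right entry gives D[6][4] = 2, so no sequence of fewer than 2 edits works. Backtracking through the table gives one optimal edit sequence (2 edits):
  baigyv → bigyv (del a @2)
  bigyv → bigv (del y @4)
Edit distance = 2.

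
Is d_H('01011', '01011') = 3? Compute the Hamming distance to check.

Differing positions: none. Hamming distance = 0, so the claim that d_H = 3 is false.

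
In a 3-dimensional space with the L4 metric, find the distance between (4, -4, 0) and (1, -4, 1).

(Σ|x_i - y_i|^4)^(1/4) = (|4 - 1|^4 + |-4 - (-4)|^4 + |0 - 1|^4)^(1/4)
= (3^4 + 0^4 + 1^4)^(1/4) = (81 + 0 + 1)^(1/4) = (82)^(1/4) ≈ 3.0092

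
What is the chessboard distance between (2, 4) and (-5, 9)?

max(|x_i - y_i|) = max(|2 - (-5)|, |4 - 9|) = max(7, 5) = 7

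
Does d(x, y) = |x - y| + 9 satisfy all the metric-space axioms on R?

No. d fails identity of indiscernibles (specifically d(x,x) = 0): d(-5, -5) = |-5 - (-5)| + 9 = 0 + 9 = 9 ≠ 0.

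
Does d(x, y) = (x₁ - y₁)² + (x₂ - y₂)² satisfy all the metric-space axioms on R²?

No. The squared Euclidean distance fails the triangle inequality. Counterexample: x = (0, 0), y = (3, 4), z = (6, 8). d(x,z) = 6² + 8² = 100, but d(x,y) + d(y,z) = (3² + 4²) + (3² + 4²) = 25 + 25 = 50. Since 100 > 50, the triangle inequality is violated. (Note: √d, the ordinary Euclidean distance, IS a metric.)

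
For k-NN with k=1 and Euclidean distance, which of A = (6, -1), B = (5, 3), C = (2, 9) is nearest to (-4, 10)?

Distances: d(A) ≈ 14.8661, d(B) ≈ 11.4018, d(C) ≈ 6.0828. Nearest: C = (2, 9) with distance 6.0828.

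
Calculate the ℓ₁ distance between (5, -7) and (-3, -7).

Σ|x_i - y_i| = |5 - (-3)| + |-7 - (-7)| = 8 + 0 = 8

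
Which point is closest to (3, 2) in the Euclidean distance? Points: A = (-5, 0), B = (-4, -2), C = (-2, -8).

Distances: d(A) ≈ 8.2462, d(B) ≈ 8.0623, d(C) ≈ 11.1803. Nearest: B = (-4, -2) with distance 8.0623.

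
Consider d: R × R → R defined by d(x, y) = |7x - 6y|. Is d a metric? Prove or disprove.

No. d fails symmetry: d(8, 4) = |7·8 - 6·4| = |32| = 32, but d(4, 8) = |7·4 - 6·8| = |-20| = 20. Since 32 ≠ 20, d(x,y) ≠ d(y,x) in general.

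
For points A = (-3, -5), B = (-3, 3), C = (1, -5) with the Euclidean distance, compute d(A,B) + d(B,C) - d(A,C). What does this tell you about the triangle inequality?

d(A,B) = √(0² + 8²) = √64 = 8, d(B,C) = √(4² + 8²) = √80 ≈ 8.9443, d(A,C) = √(4² + 0²) = √16 = 4.
d(A,B) + d(B,C) - d(A,C) = 8 + 8.9443 - 4 = 16.9443 - 4 = 12.9443 (to 4 decimal places). This is ≥ 0, so the triangle inequality holds for these points.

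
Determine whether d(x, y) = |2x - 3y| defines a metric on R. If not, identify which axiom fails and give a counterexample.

No. d fails symmetry: d(7, 1) = |2·7 - 3·1| = |11| = 11, but d(1, 7) = |2·1 - 3·7| = |-19| = 19. Since 11 ≠ 19, d(x,y) ≠ d(y,x) in general.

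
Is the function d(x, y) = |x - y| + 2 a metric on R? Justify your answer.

No. d fails identity of indiscernibles (specifically d(x,x) = 0): d(-3, -3) = |-3 - (-3)| + 2 = 0 + 2 = 2 ≠ 0.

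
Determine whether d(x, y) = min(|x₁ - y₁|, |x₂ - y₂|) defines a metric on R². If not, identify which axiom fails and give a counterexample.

No. d fails identity of indiscernibles: take x = (-4, 0) and y = (-4, 3). Then d(x,y) = min(|-4 - (-4)|, |0 - 3|) = min(0, 3) = 0, yet x ≠ y.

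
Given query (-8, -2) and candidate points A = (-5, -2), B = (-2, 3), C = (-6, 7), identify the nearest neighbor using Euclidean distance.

Distances: d(A) = 3, d(B) ≈ 7.8102, d(C) ≈ 9.2195. Nearest: A = (-5, -2) with distance 3.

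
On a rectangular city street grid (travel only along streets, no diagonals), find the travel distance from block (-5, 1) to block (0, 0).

Σ|x_i - y_i| = |-5 - 0| + |1 - 0| = 5 + 1 = 6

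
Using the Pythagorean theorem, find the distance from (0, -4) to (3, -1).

√(Σ(x_i - y_i)²) = √((0 - 3)² + (-4 - (-1))²)
= √((-3)² + (-3)²) = √(9 + 9) = √18 ≈ 4.2426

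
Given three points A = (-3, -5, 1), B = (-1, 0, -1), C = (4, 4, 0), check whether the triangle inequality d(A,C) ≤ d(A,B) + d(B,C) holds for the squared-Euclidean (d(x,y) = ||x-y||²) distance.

d(A,B) = 2² + 5² + 2² = 33, d(B,C) = 5² + 4² + 1² = 42, d(A,C) = 7² + 9² + 1² = 131.
d(A,C) = 131 > 33 + 42 = 75. Triangle inequality is VIOLATED. (Squared-Euclidean is not a metric — this is a counterexample.)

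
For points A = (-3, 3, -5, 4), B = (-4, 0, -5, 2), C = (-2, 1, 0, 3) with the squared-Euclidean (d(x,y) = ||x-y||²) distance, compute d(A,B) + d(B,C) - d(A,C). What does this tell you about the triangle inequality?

d(A,B) = 1² + 3² + 0² + 2² = 14, d(B,C) = 2² + 1² + 5² + 1² = 31, d(A,C) = 1² + 2² + 5² + 1² = 31.
d(A,B) + d(B,C) - d(A,C) = 14 + 31 - 31 = 45 - 31 = 14. This is ≥ 0, so the triangle inequality holds for these points.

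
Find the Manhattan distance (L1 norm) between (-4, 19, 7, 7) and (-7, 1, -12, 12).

Σ|x_i - y_i| = |-4 - (-7)| + |19 - 1| + |7 - (-12)| + |7 - 12| = 3 + 18 + 19 + 5 = 45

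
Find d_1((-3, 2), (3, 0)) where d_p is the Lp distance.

Σ|x_i - y_i| = |-3 - 3| + |2 - 0| = 6 + 2 = 8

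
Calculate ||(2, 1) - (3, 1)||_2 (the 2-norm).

(Σ|x_i - y_i|^2)^(1/2) = (|2 - 3|^2 + |1 - 1|^2)^(1/2)
= (1^2 + 0^2)^(1/2) = (1 + 0)^(1/2) = (1)^(1/2) = 1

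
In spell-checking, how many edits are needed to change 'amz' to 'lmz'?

Let D[i][j] be the edit distance between the first i characters of 'amz' and the first j characters of 'lmz', with D[i][0] = i, D[0][j] = j, and D[i][j] = D[i-1][j-1] if the characters match, else 1 + min(D[i-1][j], D[i][j-1], D[i-1][j-1]). Filling the table (rows: prefixes of 'amz', columns: prefixes of 'lmz'):
     ε  l  m  z
  ε  0  1  2  3
  a  1  1  2  3
  m  2  2  1  2
  z  3  3  2  1
The bottom-right entry gives D[3][3] = 1, so no sequence of fewer than 1 edit works. Backtracking through the table gives one optimal edit sequence (1 edit):
  amz → lmz (sub a→l @1)
Edit distance = 1.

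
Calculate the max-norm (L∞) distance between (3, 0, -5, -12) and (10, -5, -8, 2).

max(|x_i - y_i|) = max(|3 - 10|, |0 - (-5)|, |-5 - (-8)|, |-12 - 2|) = max(7, 5, 3, 14) = 14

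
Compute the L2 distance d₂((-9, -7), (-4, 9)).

√(Σ(x_i - y_i)²) = √((-9 - (-4))² + (-7 - 9)²)
= √((-5)² + (-16)²) = √(25 + 256) = √281 ≈ 16.7631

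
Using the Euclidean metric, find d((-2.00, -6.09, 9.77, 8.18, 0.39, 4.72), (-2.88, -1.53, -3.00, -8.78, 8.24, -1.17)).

√(Σ(x_i - y_i)²) = √((-2 - (-2.88))² + (-6.09 - (-1.53))² + (9.77 - (-3))² + (8.18 - (-8.78))² + (0.39 - 8.24)² + (4.72 - (-1.17))²)
= √(0.88² + (-4.56)² + 12.77² + 16.96² + (-7.85)² + 5.89²) = √(0.7744 + 20.7936 + 163.0729 + 287.6416 + 61.6225 + 34.6921) = √568.5971 ≈ 23.8453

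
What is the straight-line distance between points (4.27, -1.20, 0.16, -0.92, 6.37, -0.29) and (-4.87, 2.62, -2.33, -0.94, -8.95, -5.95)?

√(Σ(x_i - y_i)²) = √((4.27 - (-4.87))² + (-1.2 - 2.62)² + (0.16 - (-2.33))² + (-0.92 - (-0.94))² + (6.37 - (-8.95))² + (-0.29 - (-5.95))²)
= √(9.14² + (-3.82)² + 2.49² + 0.02² + 15.32² + 5.66²) = √(83.5396 + 14.5924 + 6.2001 + 0.0004 + 234.7024 + 32.0356) = √371.0705 ≈ 19.2632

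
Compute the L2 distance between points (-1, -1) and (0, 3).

(Σ|x_i - y_i|^2)^(1/2) = (|-1 - 0|^2 + |-1 - 3|^2)^(1/2)
= (1^2 + 4^2)^(1/2) = (1 + 16)^(1/2) = (17)^(1/2) ≈ 4.1231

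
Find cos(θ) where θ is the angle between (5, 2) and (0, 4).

With u = (5, 2), v = (0, 4):
u·v = 5·0 + 2·4 = 0 + 8 = 8.
|u| = √(5² + 2²) = √29, |v| = √(0² + 4²) = √16, so |u||v| = √(29·16) = √464.
cos θ = (u·v)/(|u||v|) = 8/√464 ≈ 0.3714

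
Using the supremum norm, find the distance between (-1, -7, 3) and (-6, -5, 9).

max(|x_i - y_i|) = max(|-1 - (-6)|, |-7 - (-5)|, |3 - 9|) = max(5, 2, 6) = 6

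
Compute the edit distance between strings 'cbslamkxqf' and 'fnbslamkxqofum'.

Let D[i][j] be the edit distance between the first i characters of 'cbslamkxqf' and the first j characters of 'fnbslamkxqofum', with D[i][0] = i, D[0][j] = j, and D[i][j] = D[i-1][j-1] if the characters match, else 1 + min(D[i-1][j], D[i][j-1], D[i-1][j-1]). Filling the table (rows: prefixes of 'cbslamkxqf', columns: prefixes of 'fnbslamkxqofum'):
     ε  f  n  b  s  l  a  m  k  x  q  o  f  u  m
  ε  0  1  2  3  4  5  6  7  8  9 10 11 12 13 14
  c  1  1  2  3  4  5  6  7  8  9 10 11 12 13 14
  b  2  2  2  2  3  4  5  6  7  8  9 10 11 12 13
  s  3  3  3  3  2  3  4  5  6  7  8  9 10 11 12
  l  4  4  4  4  3  2  3  4  5  6  7  8  9 10 11
  a  5  5  5  5  4  3  2  3  4  5  6  7  8  9 10
  m  6  6  6  6  5  4  3  2  3  4  5  6  7  8  9
  k  7  7  7  7  6  5  4  3  2  3  4  5  6  7  8
  x  8  8  8  8  7  6  5  4  3  2  3  4  5  6  7
  q  9  9  9  9  8  7  6  5  4  3  2  3  4  5  6
  f 10  9 10 10  9  8  7  6  5  4  3  3  3  4  5
The bottom-right entry gives D[10][14] = 5, so no sequence of fewer than 5 edits works. Backtracking through the table gives one optimal edit sequence (5 edits):
  cbslamkxqf → fcbslamkxqf (ins f @1)
  fcbslamkxqf → fnbslamkxqf (sub c→n @2)
  fnbslamkxqf → fnbslamkxqof (ins o @11)
  fnbslamkxqof → fnbslamkxqofu (ins u @13)
  fnbslamkxqofu → fnbslamkxqofum (ins m @14)
Edit distance = 5.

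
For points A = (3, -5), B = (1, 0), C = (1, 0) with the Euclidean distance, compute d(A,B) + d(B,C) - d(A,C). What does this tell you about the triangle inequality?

d(A,B) = √(2² + 5²) = √29 ≈ 5.3852, d(B,C) = √(0² + 0²) = √0 = 0, d(A,C) = √(2² + 5²) = √29 ≈ 5.3852.
d(A,B) + d(B,C) - d(A,C) = 5.3852 + 0 - 5.3852 = 5.3852 - 5.3852 = 0. This is ≥ 0, so the triangle inequality holds for these points.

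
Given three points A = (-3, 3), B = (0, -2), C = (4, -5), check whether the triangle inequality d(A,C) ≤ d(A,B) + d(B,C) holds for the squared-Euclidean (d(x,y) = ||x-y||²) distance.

d(A,B) = 3² + 5² = 34, d(B,C) = 4² + 3² = 25, d(A,C) = 7² + 8² = 113.
d(A,C) = 113 > 34 + 25 = 59. Triangle inequality is VIOLATED. (Squared-Euclidean is not a metric — this is a counterexample.)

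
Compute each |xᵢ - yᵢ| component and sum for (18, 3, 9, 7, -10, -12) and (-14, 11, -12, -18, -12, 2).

Σ|x_i - y_i| = |18 - (-14)| + |3 - 11| + |9 - (-12)| + |7 - (-18)| + |-10 - (-12)| + |-12 - 2| = 32 + 8 + 21 + 25 + 2 + 14 = 102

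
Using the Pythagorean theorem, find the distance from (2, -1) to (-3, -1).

√(Σ(x_i - y_i)²) = √((2 - (-3))² + (-1 - (-1))²)
= √(5² + 0²) = √(25 + 0) = √25 = 5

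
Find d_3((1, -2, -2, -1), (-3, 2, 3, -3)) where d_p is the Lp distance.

(Σ|x_i - y_i|^3)^(1/3) = (|1 - (-3)|^3 + |-2 - 2|^3 + |-2 - 3|^3 + |-1 - (-3)|^3)^(1/3)
= (4^3 + 4^3 + 5^3 + 2^3)^(1/3) = (64 + 64 + 125 + 8)^(1/3) = (261)^(1/3) ≈ 6.3907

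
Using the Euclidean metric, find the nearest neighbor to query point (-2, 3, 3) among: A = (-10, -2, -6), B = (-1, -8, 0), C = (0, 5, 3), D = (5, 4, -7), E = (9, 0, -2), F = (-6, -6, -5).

Distances: d(A) ≈ 13.0384, d(B) ≈ 11.4455, d(C) ≈ 2.8284, d(D) ≈ 12.2474, d(E) ≈ 12.4499, d(F) ≈ 12.6886. Nearest: C = (0, 5, 3) with distance 2.8284.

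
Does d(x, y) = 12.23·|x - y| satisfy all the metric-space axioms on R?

Yes. Since |x - y| is a metric on R and 12.23 > 0, the positive scalar multiple 12.23·|x - y| is also a metric: scaling by a positive constant preserves non-negativity, identity (d=0 ⟺ |x-y|=0 ⟺ x=y), symmetry, and the triangle inequality.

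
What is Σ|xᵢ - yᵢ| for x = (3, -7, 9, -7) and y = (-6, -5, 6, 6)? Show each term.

Σ|x_i - y_i| = |3 - (-6)| + |-7 - (-5)| + |9 - 6| + |-7 - 6| = 9 + 2 + 3 + 13 = 27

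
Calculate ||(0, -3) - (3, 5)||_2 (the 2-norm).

(Σ|x_i - y_i|^2)^(1/2) = (|0 - 3|^2 + |-3 - 5|^2)^(1/2)
= (3^2 + 8^2)^(1/2) = (9 + 64)^(1/2) = (73)^(1/2) ≈ 8.544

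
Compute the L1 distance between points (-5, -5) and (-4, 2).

Σ|x_i - y_i| = |-5 - (-4)| + |-5 - 2| = 1 + 7 = 8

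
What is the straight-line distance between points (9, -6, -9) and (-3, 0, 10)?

√(Σ(x_i - y_i)²) = √((9 - (-3))² + (-6 - 0)² + (-9 - 10)²)
= √(12² + (-6)² + (-19)²) = √(144 + 36 + 361) = √541 ≈ 23.2594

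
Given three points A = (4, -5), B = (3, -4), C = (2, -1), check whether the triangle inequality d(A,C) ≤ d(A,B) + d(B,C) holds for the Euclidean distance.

d(A,B) = √(1² + 1²) = √2 ≈ 1.4142, d(B,C) = √(1² + 3²) = √10 ≈ 3.1623, d(A,C) = √(2² + 4²) = √20 ≈ 4.4721.
d(A,C) ≈ 4.4721 ≤ 1.4142 + 3.1623 = 4.5765. Triangle inequality is satisfied.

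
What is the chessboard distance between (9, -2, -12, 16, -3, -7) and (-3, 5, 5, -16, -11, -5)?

max(|x_i - y_i|) = max(|9 - (-3)|, |-2 - 5|, |-12 - 5|, |16 - (-16)|, |-3 - (-11)|, |-7 - (-5)|) = max(12, 7, 17, 32, 8, 2) = 32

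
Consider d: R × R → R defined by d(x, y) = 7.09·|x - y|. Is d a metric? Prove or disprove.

Yes. Since |x - y| is a metric on R and 7.09 > 0, the positive scalar multiple 7.09·|x - y| is also a metric: scaling by a positive constant preserves non-negativity, identity (d=0 ⟺ |x-y|=0 ⟺ x=y), symmetry, and the triangle inequality.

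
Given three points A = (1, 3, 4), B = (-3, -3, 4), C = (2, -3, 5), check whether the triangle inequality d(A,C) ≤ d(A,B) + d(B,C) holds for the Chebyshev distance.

d(A,B) = max(4, 6, 0) = 6, d(B,C) = max(5, 0, 1) = 5, d(A,C) = max(1, 6, 1) = 6.
d(A,C) = 6 ≤ 6 + 5 = 11. Triangle inequality is satisfied.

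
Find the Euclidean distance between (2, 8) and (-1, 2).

√(Σ(x_i - y_i)²) = √((2 - (-1))² + (8 - 2)²)
= √(3² + 6²) = √(9 + 36) = √45 ≈ 6.7082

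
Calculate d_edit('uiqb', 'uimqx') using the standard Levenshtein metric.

Let D[i][j] be the edit distance between the first i characters of 'uiqb' and the first j characters of 'uimqx', with D[i][0] = i, D[0][j] = j, and D[i][j] = D[i-1][j-1] if the characters match, else 1 + min(D[i-1][j], D[i][j-1], D[i-1][j-1]). Filling the table (rows: prefixes of 'uiqb', columns: prefixes of 'uimqx'):
     ε  u  i  m  q  x
  ε  0  1  2  3  4  5
  u  1  0  1  2  3  4
  i  2  1  0  1  2  3
  q  3  2  1  1  1  2
  b  4  3  2  2  2  2
The bottom-right entry gives D[4][5] = 2, so no sequence of fewer than 2 edits works. Backtracking through the table gives one optimal edit sequence (2 edits):
  uiqb → uimqb (ins m @3)
  uimqb → uimqx (sub b→x @5)
Edit distance = 2.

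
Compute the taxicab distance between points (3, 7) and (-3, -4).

Σ|x_i - y_i| = |3 - (-3)| + |7 - (-4)| = 6 + 11 = 17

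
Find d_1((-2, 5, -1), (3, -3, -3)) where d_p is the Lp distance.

Σ|x_i - y_i| = |-2 - 3| + |5 - (-3)| + |-1 - (-3)| = 5 + 8 + 2 = 15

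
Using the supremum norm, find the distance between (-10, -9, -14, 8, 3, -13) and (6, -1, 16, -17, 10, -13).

max(|x_i - y_i|) = max(|-10 - 6|, |-9 - (-1)|, |-14 - 16|, |8 - (-17)|, |3 - 10|, |-13 - (-13)|) = max(16, 8, 30, 25, 7, 0) = 30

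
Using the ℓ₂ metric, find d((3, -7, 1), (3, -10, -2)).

√(Σ(x_i - y_i)²) = √((3 - 3)² + (-7 - (-10))² + (1 - (-2))²)
= √(0² + 3² + 3²) = √(0 + 9 + 9) = √18 ≈ 4.2426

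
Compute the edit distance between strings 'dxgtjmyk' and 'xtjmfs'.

Let D[i][j] be the edit distance between the first i characters of 'dxgtjmyk' and the first j characters of 'xtjmfs', with D[i][0] = i, D[0][j] = j, and D[i][j] = D[i-1][j-1] if the characters match, else 1 + min(D[i-1][j], D[i][j-1], D[i-1][j-1]). Filling the table (rows: prefixes of 'dxgtjmyk', columns: prefixes of 'xtjmfs'):
     ε  x  t  j  m  f  s
  ε  0  1  2  3  4  5  6
  d  1  1  2  3  4  5  6
  x  2  1  2  3  4  5  6
  g  3  2  2  3  4  5  6
  t  4  3  2  3  4  5  6
  j  5  4  3  2  3  4  5
  m  6  5  4  3  2  3  4
  y  7  6  5  4  3  3  4
  k  8  7  6  5  4  4  4
The bottom-right entry gives D[8][6] = 4, so no sequence of fewer than 4 edits works. Backtracking through the table gives one optimal edit sequence (4 edits):
  dxgtjmyk → xgtjmyk (del d @1)
  xgtjmyk → xtjmyk (del g @2)
  xtjmyk → xtjmfk (sub y→f @5)
  xtjmfk → xtjmfs (sub k→s @6)
Edit distance = 4.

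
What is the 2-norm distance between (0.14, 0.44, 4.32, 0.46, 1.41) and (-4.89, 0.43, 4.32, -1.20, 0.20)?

(Σ|x_i - y_i|^2)^(1/2) = (|0.14 - (-4.89)|^2 + |0.44 - 0.43|^2 + |4.32 - 4.32|^2 + |0.46 - (-1.2)|^2 + |1.41 - 0.2|^2)^(1/2)
= (5.03^2 + 0.01^2 + 0^2 + 1.66^2 + 1.21^2)^(1/2) = (25.3009 + 0.0001 + 0 + 2.7556 + 1.4641)^(1/2) = (29.5207)^(1/2) ≈ 5.4333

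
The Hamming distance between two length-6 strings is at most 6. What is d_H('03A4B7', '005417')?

Differing positions: 2, 3, 5. Hamming distance = 3. The maximum possible Hamming distance for length-6 strings is 6, so d_H/6 = 3/6 = 0.5.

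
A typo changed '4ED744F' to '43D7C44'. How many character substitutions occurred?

Differing positions: 2, 5, 7. Hamming distance = 3.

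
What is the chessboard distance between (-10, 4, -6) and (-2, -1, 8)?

max(|x_i - y_i|) = max(|-10 - (-2)|, |4 - (-1)|, |-6 - 8|) = max(8, 5, 14) = 14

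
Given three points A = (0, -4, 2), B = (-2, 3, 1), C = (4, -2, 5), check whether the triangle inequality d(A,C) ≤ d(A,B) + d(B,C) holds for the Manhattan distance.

d(A,B) = 2 + 7 + 1 = 10, d(B,C) = 6 + 5 + 4 = 15, d(A,C) = 4 + 2 + 3 = 9.
d(A,C) = 9 ≤ 10 + 15 = 25. Triangle inequality is satisfied.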